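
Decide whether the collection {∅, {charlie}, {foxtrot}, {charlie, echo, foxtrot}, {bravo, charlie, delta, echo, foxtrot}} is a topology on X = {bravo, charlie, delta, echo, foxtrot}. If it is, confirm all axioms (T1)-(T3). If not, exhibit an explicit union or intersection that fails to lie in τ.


τ is NOT a topology on X.

Axiom (T1): ∅ ∈ τ? Yes; X ∈ τ? Yes.
Axiom (T2/T3): check pairwise unions and intersections of members of τ.
Counterexample for (T2): {charlie} ∪ {foxtrot} = {charlie, foxtrot} ∉ τ. Therefore τ is NOT a topology.


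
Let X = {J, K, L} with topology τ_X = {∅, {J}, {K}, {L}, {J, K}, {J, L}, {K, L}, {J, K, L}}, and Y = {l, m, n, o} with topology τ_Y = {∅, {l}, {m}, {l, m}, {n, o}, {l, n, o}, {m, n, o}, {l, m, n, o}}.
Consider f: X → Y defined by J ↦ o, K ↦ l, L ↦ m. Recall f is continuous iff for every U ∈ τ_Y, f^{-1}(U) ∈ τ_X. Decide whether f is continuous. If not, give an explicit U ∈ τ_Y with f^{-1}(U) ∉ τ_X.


f IS continuous.

Compute f^{-1}(U) for each U ∈ τ_Y:
  U = ∅: f^{-1}(U) = ∅ ∈ τ_X ✓.
  U = {l}: f^{-1}(U) = {K} ∈ τ_X ✓.
  U = {m}: f^{-1}(U) = {L} ∈ τ_X ✓.
  U = {l, m}: f^{-1}(U) = {K, L} ∈ τ_X ✓.
  U = {n, o}: f^{-1}(U) = {J} ∈ τ_X ✓.
  U = {l, n, o}: f^{-1}(U) = {J, K} ∈ τ_X ✓.
  U = {m, n, o}: f^{-1}(U) = {J, L} ∈ τ_X ✓.
  U = {l, m, n, o}: f^{-1}(U) = {J, K, L} ∈ τ_X ✓.
Every preimage lies in τ_X, so f IS continuous.


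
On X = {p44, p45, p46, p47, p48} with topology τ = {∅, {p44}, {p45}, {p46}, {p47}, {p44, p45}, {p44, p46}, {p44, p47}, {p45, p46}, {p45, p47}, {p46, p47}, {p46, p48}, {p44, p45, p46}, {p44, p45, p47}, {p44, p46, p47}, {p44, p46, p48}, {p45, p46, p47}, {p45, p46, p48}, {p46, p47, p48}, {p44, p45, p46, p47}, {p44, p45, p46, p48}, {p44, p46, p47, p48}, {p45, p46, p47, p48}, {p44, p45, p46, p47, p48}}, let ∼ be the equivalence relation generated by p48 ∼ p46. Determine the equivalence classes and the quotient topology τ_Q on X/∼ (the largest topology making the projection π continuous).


X/∼ = {[p44], [p45], [p46=p48], [p47]}; |τ_Q| = 16.

Equivalence classes: [p44], [p45], [p46=p48], [p47].
Quotient map π: X → X/∼ sends p44 ↦ [p44], p45 ↦ [p45], p46 ↦ [p46=p48], p47 ↦ [p47], p48 ↦ [p46=p48].
For each subset V ⊆ X/∼, compute π^{-1}(V) ⊆ X and check whether π^{-1}(V) ∈ τ. V is open in τ_Q iff π^{-1}(V) ∈ τ.
  V = {}: π^{-1}(V) = ∅ ∈ τ ✓.
  V = {[p44]}: π^{-1}(V) = {p44} ∈ τ ✓.
  V = {[p45]}: π^{-1}(V) = {p45} ∈ τ ✓.
  V = {[p44], [p45]}: π^{-1}(V) = {p44, p45} ∈ τ ✓.
  V = {[p46=p48]}: π^{-1}(V) = {p46, p48} ∈ τ ✓.
  V = {[p44], [p46=p48]}: π^{-1}(V) = {p44, p46, p48} ∈ τ ✓.
  V = {[p45], [p46=p48]}: π^{-1}(V) = {p45, p46, p48} ∈ τ ✓.
  V = {[p44], [p45], [p46=p48]}: π^{-1}(V) = {p44, p45, p46, p48} ∈ τ ✓.
  V = {[p47]}: π^{-1}(V) = {p47} ∈ τ ✓.
  V = {[p44], [p47]}: π^{-1}(V) = {p44, p47} ∈ τ ✓.
  V = {[p45], [p47]}: π^{-1}(V) = {p45, p47} ∈ τ ✓.
  V = {[p44], [p45], [p47]}: π^{-1}(V) = {p44, p45, p47} ∈ τ ✓.
  V = {[p46=p48], [p47]}: π^{-1}(V) = {p46, p47, p48} ∈ τ ✓.
  V = {[p44], [p46=p48], [p47]}: π^{-1}(V) = {p44, p46, p47, p48} ∈ τ ✓.
  V = {[p45], [p46=p48], [p47]}: π^{-1}(V) = {p45, p46, p47, p48} ∈ τ ✓.
  V = {[p44], [p45], [p46=p48], [p47]}: π^{-1}(V) = {p44, p45, p46, p47, p48} ∈ τ ✓.
Open sets in the quotient: τ_Q = {{}, {[p44]}, {[p45]}, {[p44], [p45]}, {[p46=p48]}, {[p44], [p46=p48]}, {[p45], [p46=p48]}, {[p44], [p45], [p46=p48]}, {[p47]}, {[p44], [p47]}, {[p45], [p47]}, {[p44], [p45], [p47]}, {[p46=p48], [p47]}, {[p44], [p46=p48], [p47]}, {[p45], [p46=p48], [p47]}, {[p44], [p45], [p46=p48], [p47]}} (16 elements).


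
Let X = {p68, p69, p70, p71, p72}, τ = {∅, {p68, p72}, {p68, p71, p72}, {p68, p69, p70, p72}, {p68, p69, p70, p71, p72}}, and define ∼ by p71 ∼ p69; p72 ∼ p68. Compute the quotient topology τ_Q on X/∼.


X/∼ = {[p68=p72], [p69=p71], [p70]}; |τ_Q| = 3.

Equivalence classes: [p68=p72], [p69=p71], [p70].
Quotient map π: X → X/∼ sends p68 ↦ [p68=p72], p69 ↦ [p69=p71], p70 ↦ [p70], p71 ↦ [p69=p71], p72 ↦ [p68=p72].
For each subset V ⊆ X/∼, compute π^{-1}(V) ⊆ X and check whether π^{-1}(V) ∈ τ. V is open in τ_Q iff π^{-1}(V) ∈ τ.
  V = {}: π^{-1}(V) = ∅ ∈ τ ✓.
  V = {[p68=p72]}: π^{-1}(V) = {p68, p72} ∈ τ ✓.
  V = {[p69=p71]}: π^{-1}(V) = {p69, p71} ∉ τ ✗.
  V = {[p68=p72], [p69=p71]}: π^{-1}(V) = {p68, p69, p71, p72} ∉ τ ✗.
  V = {[p70]}: π^{-1}(V) = {p70} ∉ τ ✗.
  V = {[p68=p72], [p70]}: π^{-1}(V) = {p68, p70, p72} ∉ τ ✗.
  V = {[p69=p71], [p70]}: π^{-1}(V) = {p69, p70, p71} ∉ τ ✗.
  V = {[p68=p72], [p69=p71], [p70]}: π^{-1}(V) = {p68, p69, p70, p71, p72} ∈ τ ✓.
Open sets in the quotient: τ_Q = {{}, {[p68=p72]}, {[p68=p72], [p69=p71], [p70]}} (3 elements).


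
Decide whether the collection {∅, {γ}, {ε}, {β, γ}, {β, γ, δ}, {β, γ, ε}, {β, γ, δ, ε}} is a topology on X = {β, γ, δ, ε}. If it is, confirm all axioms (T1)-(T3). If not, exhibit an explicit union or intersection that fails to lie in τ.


τ is NOT a topology on X.

Axiom (T1): ∅ ∈ τ? Yes; X ∈ τ? Yes.
Axiom (T2/T3): check pairwise unions and intersections of members of τ.
Counterexample for (T2): {γ} ∪ {ε} = {γ, ε} ∉ τ. Therefore τ is NOT a topology.


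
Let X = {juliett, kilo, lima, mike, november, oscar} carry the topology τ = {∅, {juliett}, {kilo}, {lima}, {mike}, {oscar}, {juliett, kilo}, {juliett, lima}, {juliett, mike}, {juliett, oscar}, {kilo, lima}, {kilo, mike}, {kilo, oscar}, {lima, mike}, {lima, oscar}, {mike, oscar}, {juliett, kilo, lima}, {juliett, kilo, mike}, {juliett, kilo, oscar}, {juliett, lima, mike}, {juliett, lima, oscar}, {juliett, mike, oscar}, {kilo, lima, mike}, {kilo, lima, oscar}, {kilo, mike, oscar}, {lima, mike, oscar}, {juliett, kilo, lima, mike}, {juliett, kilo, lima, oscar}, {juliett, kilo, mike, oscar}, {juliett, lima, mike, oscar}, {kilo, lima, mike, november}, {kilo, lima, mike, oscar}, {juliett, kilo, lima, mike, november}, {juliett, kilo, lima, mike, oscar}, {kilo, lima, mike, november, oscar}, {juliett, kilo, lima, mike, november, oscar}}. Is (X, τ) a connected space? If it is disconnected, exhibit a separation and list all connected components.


(X, τ) is disconnected; components = [{juliett}, {oscar}, {kilo, lima, mike, november}].

Find clopen sets (U ∈ τ with X ∖ U ∈ τ):
  U = ∅, X ∖ U = {juliett, kilo, lima, mike, november, oscar} — both open, so U is clopen.
  U = {juliett}, X ∖ U = {kilo, lima, mike, november, oscar} — both open, so U is clopen.
  U = {oscar}, X ∖ U = {juliett, kilo, lima, mike, november} — both open, so U is clopen.
  U = {juliett, oscar}, X ∖ U = {kilo, lima, mike, november} — both open, so U is clopen.
  U = {kilo, lima, mike, november}, X ∖ U = {juliett, oscar} — both open, so U is clopen.
  U = {juliett, kilo, lima, mike, november}, X ∖ U = {oscar} — both open, so U is clopen.
  U = {kilo, lima, mike, november, oscar}, X ∖ U = {juliett} — both open, so U is clopen.
  U = {juliett, kilo, lima, mike, november, oscar}, X ∖ U = ∅ — both open, so U is clopen.
Nontrivial clopen(s) exist: e.g. {juliett, oscar}. So (X, τ) is disconnected.
Compute connected components by grouping points that agree on all clopens:
  component: {juliett}
  component: {oscar}
  component: {kilo, lima, mike, november}


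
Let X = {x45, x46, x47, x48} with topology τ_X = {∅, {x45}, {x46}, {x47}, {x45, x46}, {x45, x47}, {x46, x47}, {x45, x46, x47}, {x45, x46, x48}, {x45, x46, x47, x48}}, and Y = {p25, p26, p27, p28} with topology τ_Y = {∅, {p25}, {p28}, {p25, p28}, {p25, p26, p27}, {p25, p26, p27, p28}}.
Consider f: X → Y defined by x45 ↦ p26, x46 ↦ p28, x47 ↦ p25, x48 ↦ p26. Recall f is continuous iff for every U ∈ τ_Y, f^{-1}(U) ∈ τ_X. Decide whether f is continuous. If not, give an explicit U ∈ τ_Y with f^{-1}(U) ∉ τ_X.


f is NOT continuous.

Compute f^{-1}(U) for each U ∈ τ_Y:
  U = ∅: f^{-1}(U) = ∅ ∈ τ_X ✓.
  U = {p25}: f^{-1}(U) = {x47} ∈ τ_X ✓.
  U = {p28}: f^{-1}(U) = {x46} ∈ τ_X ✓.
  U = {p25, p28}: f^{-1}(U) = {x46, x47} ∈ τ_X ✓.
  U = {p25, p26, p27}: f^{-1}(U) = {x45, x47, x48} ∉ τ_X ✗.
  U = {p25, p26, p27, p28}: f^{-1}(U) = {x45, x46, x47, x48} ∈ τ_X ✓.
Found U = {p25, p26, p27} with f^{-1}(U) = {x45, x47, x48} not in τ_X. Therefore f is NOT continuous.


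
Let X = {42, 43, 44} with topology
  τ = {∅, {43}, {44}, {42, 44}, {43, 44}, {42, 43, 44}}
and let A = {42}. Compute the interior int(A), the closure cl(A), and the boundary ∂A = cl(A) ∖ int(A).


int(A) = ∅, cl(A) = {42}, ∂A = {42}.

Closed sets in (X, τ) are complements of opens:
  closed(X, τ) = {∅, {42}, {43}, {42, 43}, {42, 44}, {42, 43, 44}}.
int(A) = ⋃ {U ∈ τ : U ⊆ A}. Opens contained in A: ∅.
Taking the union of these: int(A) = ∅.
cl(A) = ⋂ {C closed : A ⊆ C}. Closed sets containing A: {42}, {42, 43}, {42, 44}, {42, 43, 44}.
Intersecting these: cl(A) = {42}.
∂A = cl(A) ∖ int(A) = {42} ∖ ∅ = {42}.


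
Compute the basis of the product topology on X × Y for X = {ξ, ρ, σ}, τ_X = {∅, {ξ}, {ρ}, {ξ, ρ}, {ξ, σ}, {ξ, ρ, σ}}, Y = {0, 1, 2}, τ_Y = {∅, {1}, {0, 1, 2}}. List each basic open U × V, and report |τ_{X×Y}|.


Basis B = {∅ × ∅, {ξ} × {1}, {ρ} × {1}, {ξ, ρ} × {1}, {ξ, σ} × {1}, {ξ} × {0, 1, 2}, {ξ, ρ, σ} × {1}, {ρ} × {0, 1, 2}, {ξ, ρ} × {0, 1, 2}, {ξ, σ} × {0, 1, 2}, {ξ, ρ, σ} × {0, 1, 2}}; |τ_{X×Y}| = 18.

Enumerate products U × V with U ∈ τ_X, V ∈ τ_Y (deduplicated):
  ∅ × ∅ = {} (∅)
  {ξ} × {1} = {(ξ,1)}
  {ρ} × {1} = {(ρ,1)}
  {ξ, ρ} × {1} = {(ξ,1), (ρ,1)}
  {ξ, σ} × {1} = {(ξ,1), (σ,1)}
  {ξ} × {0, 1, 2} = {(ξ,0), (ξ,1), (ξ,2)}
  {ξ, ρ, σ} × {1} = {(ξ,1), (ρ,1), (σ,1)}
  {ρ} × {0, 1, 2} = {(ρ,0), (ρ,1), (ρ,2)}
  {ξ, ρ} × {0, 1, 2} = {(ξ,0), (ξ,1), (ξ,2), (ρ,0), (ρ,1), (ρ,2)}
  {ξ, σ} × {0, 1, 2} = {(ξ,0), (ξ,1), (ξ,2), (σ,0), (σ,1), (σ,2)}
  {ξ, ρ, σ} × {0, 1, 2} = {(ξ,0), (ξ,1), (ξ,2), (ρ,0), (ρ,1), (ρ,2), (σ,0), (σ,1), (σ,2)}
These 11 distinct sets form the basis B.
Close under arbitrary unions to get τ_{X×Y}; counting gives |τ_{X×Y}| = 18.


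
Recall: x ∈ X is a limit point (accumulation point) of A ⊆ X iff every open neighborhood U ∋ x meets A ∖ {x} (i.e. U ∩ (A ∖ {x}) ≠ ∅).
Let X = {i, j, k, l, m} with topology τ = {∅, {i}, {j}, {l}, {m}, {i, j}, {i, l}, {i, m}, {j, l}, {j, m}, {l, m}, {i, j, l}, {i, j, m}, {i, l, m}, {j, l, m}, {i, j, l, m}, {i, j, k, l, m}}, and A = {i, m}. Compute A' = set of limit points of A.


A' = {k}

For each x ∈ X, list the open sets U ∈ τ with x ∈ U, then check whether U ∩ (A ∖ {x}) ≠ ∅ for every such U.
  x = i: open {i} ∋ x has {i} ∩ (A ∖ {i}) = ∅, so x is NOT a limit point.
  x = j: open {j} ∋ x has {j} ∩ (A ∖ {j}) = ∅, so x is NOT a limit point.
  x = k: opens ∋ x are {i, j, k, l, m}; each meets A ∖ {k}, so x IS a limit point.
  x = l: open {l} ∋ x has {l} ∩ (A ∖ {l}) = ∅, so x is NOT a limit point.
  x = m: open {m} ∋ x has {m} ∩ (A ∖ {m}) = ∅, so x is NOT a limit point.
Collecting: A' = {k}.


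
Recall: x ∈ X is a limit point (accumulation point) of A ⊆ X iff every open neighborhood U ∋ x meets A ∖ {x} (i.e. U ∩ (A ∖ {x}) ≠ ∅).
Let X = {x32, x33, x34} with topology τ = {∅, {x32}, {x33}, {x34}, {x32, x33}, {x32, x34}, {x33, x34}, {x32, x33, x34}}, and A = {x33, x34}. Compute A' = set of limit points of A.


A' = ∅

For each x ∈ X, list the open sets U ∈ τ with x ∈ U, then check whether U ∩ (A ∖ {x}) ≠ ∅ for every such U.
  x = x32: open {x32} ∋ x has {x32} ∩ (A ∖ {x32}) = ∅, so x is NOT a limit point.
  x = x33: open {x33} ∋ x has {x33} ∩ (A ∖ {x33}) = ∅, so x is NOT a limit point.
  x = x34: open {x34} ∋ x has {x34} ∩ (A ∖ {x34}) = ∅, so x is NOT a limit point.
Collecting: A' = ∅.


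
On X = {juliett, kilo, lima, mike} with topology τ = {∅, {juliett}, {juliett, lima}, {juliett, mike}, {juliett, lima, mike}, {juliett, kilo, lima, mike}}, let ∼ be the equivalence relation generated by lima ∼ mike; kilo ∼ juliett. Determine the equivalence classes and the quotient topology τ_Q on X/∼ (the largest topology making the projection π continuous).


X/∼ = {[juliett=kilo], [lima=mike]}; |τ_Q| = 2.

Equivalence classes: [juliett=kilo], [lima=mike].
Quotient map π: X → X/∼ sends juliett ↦ [juliett=kilo], kilo ↦ [juliett=kilo], lima ↦ [lima=mike], mike ↦ [lima=mike].
For each subset V ⊆ X/∼, compute π^{-1}(V) ⊆ X and check whether π^{-1}(V) ∈ τ. V is open in τ_Q iff π^{-1}(V) ∈ τ.
  V = {}: π^{-1}(V) = ∅ ∈ τ ✓.
  V = {[juliett=kilo]}: π^{-1}(V) = {juliett, kilo} ∉ τ ✗.
  V = {[lima=mike]}: π^{-1}(V) = {lima, mike} ∉ τ ✗.
  V = {[juliett=kilo], [lima=mike]}: π^{-1}(V) = {juliett, kilo, lima, mike} ∈ τ ✓.
Open sets in the quotient: τ_Q = {{}, {[juliett=kilo], [lima=mike]}} (2 elements).


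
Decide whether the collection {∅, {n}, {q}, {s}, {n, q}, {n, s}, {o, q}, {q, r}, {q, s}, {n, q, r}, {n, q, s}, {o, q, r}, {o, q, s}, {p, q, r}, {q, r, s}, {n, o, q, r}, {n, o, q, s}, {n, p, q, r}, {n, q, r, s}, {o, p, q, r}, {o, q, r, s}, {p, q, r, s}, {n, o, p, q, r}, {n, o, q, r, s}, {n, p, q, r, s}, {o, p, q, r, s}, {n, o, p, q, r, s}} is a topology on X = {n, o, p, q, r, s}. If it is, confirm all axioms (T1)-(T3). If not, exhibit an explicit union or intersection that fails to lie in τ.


τ is NOT a topology on X.

Axiom (T1): ∅ ∈ τ? Yes; X ∈ τ? Yes.
Axiom (T2/T3): check pairwise unions and intersections of members of τ.
Counterexample for (T2): {n} ∪ {o, q} = {n, o, q} ∉ τ. Therefore τ is NOT a topology.


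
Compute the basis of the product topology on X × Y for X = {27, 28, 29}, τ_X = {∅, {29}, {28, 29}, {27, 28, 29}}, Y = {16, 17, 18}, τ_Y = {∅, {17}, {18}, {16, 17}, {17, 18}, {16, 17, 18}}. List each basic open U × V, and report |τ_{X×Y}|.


Basis B = {∅ × ∅, {29} × {17}, {29} × {18}, {28, 29} × {17}, {28, 29} × {18}, {29} × {16, 17}, {29} × {17, 18}, {27, 28, 29} × {17}, {27, 28, 29} × {18}, {29} × {16, 17, 18}, {28, 29} × {16, 17}, {28, 29} × {17, 18}, {27, 28, 29} × {16, 17}, {27, 28, 29} × {17, 18}, {28, 29} × {16, 17, 18}, {27, 28, 29} × {16, 17, 18}}; |τ_{X×Y}| = 40.

Enumerate products U × V with U ∈ τ_X, V ∈ τ_Y (deduplicated):
  ∅ × ∅ = {} (∅)
  {29} × {17} = {(29,17)}
  {29} × {18} = {(29,18)}
  {28, 29} × {17} = {(28,17), (29,17)}
  {28, 29} × {18} = {(28,18), (29,18)}
  {29} × {16, 17} = {(29,16), (29,17)}
  {29} × {17, 18} = {(29,17), (29,18)}
  {27, 28, 29} × {17} = {(27,17), (28,17), (29,17)}
  {27, 28, 29} × {18} = {(27,18), (28,18), (29,18)}
  {29} × {16, 17, 18} = {(29,16), (29,17), (29,18)}
  {28, 29} × {16, 17} = {(28,16), (28,17), (29,16), (29,17)}
  {28, 29} × {17, 18} = {(28,17), (28,18), (29,17), (29,18)}
  {27, 28, 29} × {16, 17} = {(27,16), (27,17), (28,16), (28,17), (29,16), (29,17)}
  {27, 28, 29} × {17, 18} = {(27,17), (27,18), (28,17), (28,18), (29,17), (29,18)}
  {28, 29} × {16, 17, 18} = {(28,16), (28,17), (28,18), (29,16), (29,17), (29,18)}
  {27, 28, 29} × {16, 17, 18} = {(27,16), (27,17), (27,18), (28,16), (28,17), (28,18), (29,16), (29,17), (29,18)}
These 16 distinct sets form the basis B.
Close under arbitrary unions to get τ_{X×Y}; counting gives |τ_{X×Y}| = 40.


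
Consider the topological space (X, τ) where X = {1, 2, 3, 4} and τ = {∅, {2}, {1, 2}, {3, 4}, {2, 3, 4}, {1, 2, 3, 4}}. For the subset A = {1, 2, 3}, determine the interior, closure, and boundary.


int(A) = {1, 2}, cl(A) = {1, 2, 3, 4}, ∂A = {3, 4}.

Closed sets in (X, τ) are complements of opens:
  closed(X, τ) = {∅, {1}, {1, 2}, {3, 4}, {1, 3, 4}, {1, 2, 3, 4}}.
int(A) = ⋃ {U ∈ τ : U ⊆ A}. Opens contained in A: ∅, {2}, {1, 2}.
Taking the union of these: int(A) = {1, 2}.
cl(A) = ⋂ {C closed : A ⊆ C}. Closed sets containing A: {1, 2, 3, 4}.
Intersecting these: cl(A) = {1, 2, 3, 4}.
∂A = cl(A) ∖ int(A) = {1, 2, 3, 4} ∖ {1, 2} = {3, 4}.


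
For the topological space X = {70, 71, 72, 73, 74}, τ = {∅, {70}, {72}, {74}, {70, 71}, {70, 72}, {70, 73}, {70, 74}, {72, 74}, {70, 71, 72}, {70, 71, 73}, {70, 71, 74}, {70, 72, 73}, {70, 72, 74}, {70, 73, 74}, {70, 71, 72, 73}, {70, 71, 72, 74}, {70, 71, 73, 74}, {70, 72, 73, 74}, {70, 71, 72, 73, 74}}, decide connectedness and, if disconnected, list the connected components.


(X, τ) is disconnected; components = [{72}, {74}, {70, 71, 73}].

Find clopen sets (U ∈ τ with X ∖ U ∈ τ):
  U = ∅, X ∖ U = {70, 71, 72, 73, 74} — both open, so U is clopen.
  U = {72}, X ∖ U = {70, 71, 73, 74} — both open, so U is clopen.
  U = {74}, X ∖ U = {70, 71, 72, 73} — both open, so U is clopen.
  U = {72, 74}, X ∖ U = {70, 71, 73} — both open, so U is clopen.
  U = {70, 71, 73}, X ∖ U = {72, 74} — both open, so U is clopen.
  U = {70, 71, 72, 73}, X ∖ U = {74} — both open, so U is clopen.
  U = {70, 71, 73, 74}, X ∖ U = {72} — both open, so U is clopen.
  U = {70, 71, 72, 73, 74}, X ∖ U = ∅ — both open, so U is clopen.
Nontrivial clopen(s) exist: e.g. {70, 71, 73}. So (X, τ) is disconnected.
Compute connected components by grouping points that agree on all clopens:
  component: {72}
  component: {74}
  component: {70, 71, 73}


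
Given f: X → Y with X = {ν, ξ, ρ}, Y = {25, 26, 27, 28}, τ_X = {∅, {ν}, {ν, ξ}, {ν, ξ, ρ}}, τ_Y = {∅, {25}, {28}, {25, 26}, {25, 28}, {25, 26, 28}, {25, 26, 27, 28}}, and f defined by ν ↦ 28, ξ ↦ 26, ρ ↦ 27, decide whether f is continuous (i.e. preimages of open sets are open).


f is NOT continuous.

Compute f^{-1}(U) for each U ∈ τ_Y:
  U = ∅: f^{-1}(U) = ∅ ∈ τ_X ✓.
  U = {25}: f^{-1}(U) = ∅ ∈ τ_X ✓.
  U = {28}: f^{-1}(U) = {ν} ∈ τ_X ✓.
  U = {25, 26}: f^{-1}(U) = {ξ} ∉ τ_X ✗.
  U = {25, 28}: f^{-1}(U) = {ν} ∈ τ_X ✓.
  U = {25, 26, 28}: f^{-1}(U) = {ν, ξ} ∈ τ_X ✓.
  U = {25, 26, 27, 28}: f^{-1}(U) = {ν, ξ, ρ} ∈ τ_X ✓.
Found U = {25, 26} with f^{-1}(U) = {ξ} not in τ_X. Therefore f is NOT continuous.


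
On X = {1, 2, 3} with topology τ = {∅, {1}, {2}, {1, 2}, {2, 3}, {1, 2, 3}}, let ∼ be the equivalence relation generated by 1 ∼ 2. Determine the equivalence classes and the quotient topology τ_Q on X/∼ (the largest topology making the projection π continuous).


X/∼ = {[1=2], [3]}; |τ_Q| = 3.

Equivalence classes: [1=2], [3].
Quotient map π: X → X/∼ sends 1 ↦ [1=2], 2 ↦ [1=2], 3 ↦ [3].
For each subset V ⊆ X/∼, compute π^{-1}(V) ⊆ X and check whether π^{-1}(V) ∈ τ. V is open in τ_Q iff π^{-1}(V) ∈ τ.
  V = {}: π^{-1}(V) = ∅ ∈ τ ✓.
  V = {[1=2]}: π^{-1}(V) = {1, 2} ∈ τ ✓.
  V = {[3]}: π^{-1}(V) = {3} ∉ τ ✗.
  V = {[1=2], [3]}: π^{-1}(V) = {1, 2, 3} ∈ τ ✓.
Open sets in the quotient: τ_Q = {{}, {[1=2]}, {[1=2], [3]}} (3 elements).


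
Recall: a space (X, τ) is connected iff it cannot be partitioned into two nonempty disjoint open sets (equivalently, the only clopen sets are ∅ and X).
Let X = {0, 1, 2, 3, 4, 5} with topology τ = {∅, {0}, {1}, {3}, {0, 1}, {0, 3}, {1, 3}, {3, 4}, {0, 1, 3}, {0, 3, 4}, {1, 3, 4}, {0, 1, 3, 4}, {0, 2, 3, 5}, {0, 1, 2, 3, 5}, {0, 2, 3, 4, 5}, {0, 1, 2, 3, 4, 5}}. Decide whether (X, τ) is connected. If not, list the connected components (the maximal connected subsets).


(X, τ) is disconnected; components = [{1}, {0, 2, 3, 4, 5}].

Find clopen sets (U ∈ τ with X ∖ U ∈ τ):
  U = ∅, X ∖ U = {0, 1, 2, 3, 4, 5} — both open, so U is clopen.
  U = {1}, X ∖ U = {0, 2, 3, 4, 5} — both open, so U is clopen.
  U = {0, 2, 3, 4, 5}, X ∖ U = {1} — both open, so U is clopen.
  U = {0, 1, 2, 3, 4, 5}, X ∖ U = ∅ — both open, so U is clopen.
Nontrivial clopen(s) exist: e.g. {0, 2, 3, 4, 5}. So (X, τ) is disconnected.
Compute connected components by grouping points that agree on all clopens:
  component: {1}
  component: {0, 2, 3, 4, 5}


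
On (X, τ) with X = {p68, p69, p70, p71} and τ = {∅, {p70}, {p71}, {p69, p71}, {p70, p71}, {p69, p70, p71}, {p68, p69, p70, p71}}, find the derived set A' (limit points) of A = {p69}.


A' = {p68}

For each x ∈ X, list the open sets U ∈ τ with x ∈ U, then check whether U ∩ (A ∖ {x}) ≠ ∅ for every such U.
  x = p68: opens ∋ x are {p68, p69, p70, p71}; each meets A ∖ {p68}, so x IS a limit point.
  x = p69: open {p69, p71} ∋ x has {p69, p71} ∩ (A ∖ {p69}) = ∅, so x is NOT a limit point.
  x = p70: open {p70} ∋ x has {p70} ∩ (A ∖ {p70}) = ∅, so x is NOT a limit point.
  x = p71: open {p71} ∋ x has {p71} ∩ (A ∖ {p71}) = ∅, so x is NOT a limit point.
Collecting: A' = {p68}.


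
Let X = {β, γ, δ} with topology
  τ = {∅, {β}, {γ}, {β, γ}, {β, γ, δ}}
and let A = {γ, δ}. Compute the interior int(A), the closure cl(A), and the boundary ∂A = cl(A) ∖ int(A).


int(A) = {γ}, cl(A) = {γ, δ}, ∂A = {δ}.

Closed sets in (X, τ) are complements of opens:
  closed(X, τ) = {∅, {δ}, {β, δ}, {γ, δ}, {β, γ, δ}}.
int(A) = ⋃ {U ∈ τ : U ⊆ A}. Opens contained in A: ∅, {γ}.
Taking the union of these: int(A) = {γ}.
cl(A) = ⋂ {C closed : A ⊆ C}. Closed sets containing A: {γ, δ}, {β, γ, δ}.
Intersecting these: cl(A) = {γ, δ}.
∂A = cl(A) ∖ int(A) = {γ, δ} ∖ {γ} = {δ}.


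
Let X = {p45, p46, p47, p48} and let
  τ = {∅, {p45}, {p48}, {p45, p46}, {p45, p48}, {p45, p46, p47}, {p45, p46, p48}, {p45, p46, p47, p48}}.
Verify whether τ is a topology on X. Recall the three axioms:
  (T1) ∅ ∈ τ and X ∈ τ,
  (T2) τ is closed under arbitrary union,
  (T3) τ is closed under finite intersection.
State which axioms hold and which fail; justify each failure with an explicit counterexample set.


τ IS a topology on X.

Axiom (T1): ∅ ∈ τ? Yes; X ∈ τ? Yes.
Axiom (T2/T3): check pairwise unions and intersections of members of τ.
All pairwise intersections and unions checked — each lies in τ. Therefore τ satisfies (T1), (T2), (T3): it IS a topology on X.


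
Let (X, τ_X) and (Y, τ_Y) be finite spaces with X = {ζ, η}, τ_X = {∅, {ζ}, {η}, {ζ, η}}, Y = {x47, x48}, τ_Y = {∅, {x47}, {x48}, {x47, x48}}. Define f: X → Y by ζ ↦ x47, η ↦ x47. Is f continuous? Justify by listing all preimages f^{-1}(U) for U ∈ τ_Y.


f IS continuous.

Compute f^{-1}(U) for each U ∈ τ_Y:
  U = ∅: f^{-1}(U) = ∅ ∈ τ_X ✓.
  U = {x47}: f^{-1}(U) = {ζ, η} ∈ τ_X ✓.
  U = {x48}: f^{-1}(U) = ∅ ∈ τ_X ✓.
  U = {x47, x48}: f^{-1}(U) = {ζ, η} ∈ τ_X ✓.
Every preimage lies in τ_X, so f IS continuous.


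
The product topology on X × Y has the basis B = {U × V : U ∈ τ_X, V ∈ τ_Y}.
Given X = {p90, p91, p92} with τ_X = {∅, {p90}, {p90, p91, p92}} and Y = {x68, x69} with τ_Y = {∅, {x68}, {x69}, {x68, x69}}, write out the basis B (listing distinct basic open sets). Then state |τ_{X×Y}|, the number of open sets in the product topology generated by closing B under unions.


Basis B = {∅ × ∅, {p90} × {x68}, {p90} × {x69}, {p90} × {x68, x69}, {p90, p91, p92} × {x68}, {p90, p91, p92} × {x69}, {p90, p91, p92} × {x68, x69}}; |τ_{X×Y}| = 9.

Enumerate products U × V with U ∈ τ_X, V ∈ τ_Y (deduplicated):
  ∅ × ∅ = {} (∅)
  {p90} × {x68} = {(p90,x68)}
  {p90} × {x69} = {(p90,x69)}
  {p90} × {x68, x69} = {(p90,x68), (p90,x69)}
  {p90, p91, p92} × {x68} = {(p90,x68), (p91,x68), (p92,x68)}
  {p90, p91, p92} × {x69} = {(p90,x69), (p91,x69), (p92,x69)}
  {p90, p91, p92} × {x68, x69} = {(p90,x68), (p90,x69), (p91,x68), (p91,x69), (p92,x68), (p92,x69)}
These 7 distinct sets form the basis B.
Close under arbitrary unions to get τ_{X×Y}; counting gives |τ_{X×Y}| = 9.


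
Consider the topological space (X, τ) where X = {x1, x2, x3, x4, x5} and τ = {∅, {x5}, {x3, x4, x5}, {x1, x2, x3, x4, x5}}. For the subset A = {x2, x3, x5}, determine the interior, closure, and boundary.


int(A) = {x5}, cl(A) = {x1, x2, x3, x4, x5}, ∂A = {x1, x2, x3, x4}.

Closed sets in (X, τ) are complements of opens:
  closed(X, τ) = {∅, {x1, x2}, {x1, x2, x3, x4}, {x1, x2, x3, x4, x5}}.
int(A) = ⋃ {U ∈ τ : U ⊆ A}. Opens contained in A: ∅, {x5}.
Taking the union of these: int(A) = {x5}.
cl(A) = ⋂ {C closed : A ⊆ C}. Closed sets containing A: {x1, x2, x3, x4, x5}.
Intersecting these: cl(A) = {x1, x2, x3, x4, x5}.
∂A = cl(A) ∖ int(A) = {x1, x2, x3, x4, x5} ∖ {x5} = {x1, x2, x3, x4}.


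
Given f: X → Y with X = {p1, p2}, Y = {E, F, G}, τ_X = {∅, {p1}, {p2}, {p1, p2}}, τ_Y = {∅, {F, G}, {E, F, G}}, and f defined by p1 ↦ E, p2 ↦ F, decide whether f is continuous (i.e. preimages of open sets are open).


f IS continuous.

Compute f^{-1}(U) for each U ∈ τ_Y:
  U = ∅: f^{-1}(U) = ∅ ∈ τ_X ✓.
  U = {F, G}: f^{-1}(U) = {p2} ∈ τ_X ✓.
  U = {E, F, G}: f^{-1}(U) = {p1, p2} ∈ τ_X ✓.
Every preimage lies in τ_X, so f IS continuous.


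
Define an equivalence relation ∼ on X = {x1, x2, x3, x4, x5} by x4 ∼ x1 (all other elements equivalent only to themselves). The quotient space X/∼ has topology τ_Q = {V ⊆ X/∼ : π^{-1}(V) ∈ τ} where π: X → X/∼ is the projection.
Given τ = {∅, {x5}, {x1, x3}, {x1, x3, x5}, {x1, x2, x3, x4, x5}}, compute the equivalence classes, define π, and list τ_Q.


X/∼ = {[x1=x4], [x2], [x3], [x5]}; |τ_Q| = 3.

Equivalence classes: [x1=x4], [x2], [x3], [x5].
Quotient map π: X → X/∼ sends x1 ↦ [x1=x4], x2 ↦ [x2], x3 ↦ [x3], x4 ↦ [x1=x4], x5 ↦ [x5].
For each subset V ⊆ X/∼, compute π^{-1}(V) ⊆ X and check whether π^{-1}(V) ∈ τ. V is open in τ_Q iff π^{-1}(V) ∈ τ.
  V = {}: π^{-1}(V) = ∅ ∈ τ ✓.
  V = {[x1=x4]}: π^{-1}(V) = {x1, x4} ∉ τ ✗.
  V = {[x2]}: π^{-1}(V) = {x2} ∉ τ ✗.
  V = {[x1=x4], [x2]}: π^{-1}(V) = {x1, x2, x4} ∉ τ ✗.
  V = {[x3]}: π^{-1}(V) = {x3} ∉ τ ✗.
  V = {[x1=x4], [x3]}: π^{-1}(V) = {x1, x3, x4} ∉ τ ✗.
  V = {[x2], [x3]}: π^{-1}(V) = {x2, x3} ∉ τ ✗.
  V = {[x1=x4], [x2], [x3]}: π^{-1}(V) = {x1, x2, x3, x4} ∉ τ ✗.
  V = {[x5]}: π^{-1}(V) = {x5} ∈ τ ✓.
  V = {[x1=x4], [x5]}: π^{-1}(V) = {x1, x4, x5} ∉ τ ✗.
  V = {[x2], [x5]}: π^{-1}(V) = {x2, x5} ∉ τ ✗.
  V = {[x1=x4], [x2], [x5]}: π^{-1}(V) = {x1, x2, x4, x5} ∉ τ ✗.
  V = {[x3], [x5]}: π^{-1}(V) = {x3, x5} ∉ τ ✗.
  V = {[x1=x4], [x3], [x5]}: π^{-1}(V) = {x1, x3, x4, x5} ∉ τ ✗.
  V = {[x2], [x3], [x5]}: π^{-1}(V) = {x2, x3, x5} ∉ τ ✗.
  V = {[x1=x4], [x2], [x3], [x5]}: π^{-1}(V) = {x1, x2, x3, x4, x5} ∈ τ ✓.
Open sets in the quotient: τ_Q = {{}, {[x5]}, {[x1=x4], [x2], [x3], [x5]}} (3 elements).


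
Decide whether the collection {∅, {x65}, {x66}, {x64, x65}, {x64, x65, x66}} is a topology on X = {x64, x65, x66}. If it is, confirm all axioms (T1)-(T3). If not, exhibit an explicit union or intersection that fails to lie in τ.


τ is NOT a topology on X.

Axiom (T1): ∅ ∈ τ? Yes; X ∈ τ? Yes.
Axiom (T2/T3): check pairwise unions and intersections of members of τ.
Counterexample for (T2): {x65} ∪ {x66} = {x65, x66} ∉ τ. Therefore τ is NOT a topology.


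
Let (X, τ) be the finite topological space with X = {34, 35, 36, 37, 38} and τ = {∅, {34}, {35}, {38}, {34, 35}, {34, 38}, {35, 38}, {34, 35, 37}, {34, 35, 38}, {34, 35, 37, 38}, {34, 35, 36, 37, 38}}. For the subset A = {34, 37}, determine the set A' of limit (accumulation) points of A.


A' = {36, 37}

For each x ∈ X, list the open sets U ∈ τ with x ∈ U, then check whether U ∩ (A ∖ {x}) ≠ ∅ for every such U.
  x = 34: open {34} ∋ x has {34} ∩ (A ∖ {34}) = ∅, so x is NOT a limit point.
  x = 35: open {35} ∋ x has {35} ∩ (A ∖ {35}) = ∅, so x is NOT a limit point.
  x = 36: opens ∋ x are {34, 35, 36, 37, 38}; each meets A ∖ {36}, so x IS a limit point.
  x = 37: opens ∋ x are {34, 35, 37}, {34, 35, 37, 38}, {34, 35, 36, 37, 38}; each meets A ∖ {37}, so x IS a limit point.
  x = 38: open {38} ∋ x has {38} ∩ (A ∖ {38}) = ∅, so x is NOT a limit point.
Collecting: A' = {36, 37}.


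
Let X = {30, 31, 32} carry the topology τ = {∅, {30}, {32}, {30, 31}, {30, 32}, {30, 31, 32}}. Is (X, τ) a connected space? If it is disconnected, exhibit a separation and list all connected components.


(X, τ) is disconnected; components = [{32}, {30, 31}].

Find clopen sets (U ∈ τ with X ∖ U ∈ τ):
  U = ∅, X ∖ U = {30, 31, 32} — both open, so U is clopen.
  U = {32}, X ∖ U = {30, 31} — both open, so U is clopen.
  U = {30, 31}, X ∖ U = {32} — both open, so U is clopen.
  U = {30, 31, 32}, X ∖ U = ∅ — both open, so U is clopen.
Nontrivial clopen(s) exist: e.g. {32}. So (X, τ) is disconnected.
Compute connected components by grouping points that agree on all clopens:
  component: {32}
  component: {30, 31}


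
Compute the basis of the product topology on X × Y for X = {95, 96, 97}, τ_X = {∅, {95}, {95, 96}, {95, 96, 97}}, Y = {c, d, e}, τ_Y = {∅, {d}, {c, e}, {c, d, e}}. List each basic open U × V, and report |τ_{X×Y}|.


Basis B = {∅ × ∅, {95} × {d}, {95} × {c, e}, {95, 96} × {d}, {95} × {c, d, e}, {95, 96, 97} × {d}, {95, 96} × {c, e}, {95, 96} × {c, d, e}, {95, 96, 97} × {c, e}, {95, 96, 97} × {c, d, e}}; |τ_{X×Y}| = 16.

Enumerate products U × V with U ∈ τ_X, V ∈ τ_Y (deduplicated):
  ∅ × ∅ = {} (∅)
  {95} × {d} = {(95,d)}
  {95} × {c, e} = {(95,c), (95,e)}
  {95, 96} × {d} = {(95,d), (96,d)}
  {95} × {c, d, e} = {(95,c), (95,d), (95,e)}
  {95, 96, 97} × {d} = {(95,d), (96,d), (97,d)}
  {95, 96} × {c, e} = {(95,c), (95,e), (96,c), (96,e)}
  {95, 96} × {c, d, e} = {(95,c), (95,d), (95,e), (96,c), (96,d), (96,e)}
  {95, 96, 97} × {c, e} = {(95,c), (95,e), (96,c), (96,e), (97,c), (97,e)}
  {95, 96, 97} × {c, d, e} = {(95,c), (95,d), (95,e), (96,c), (96,d), (96,e), (97,c), (97,d), (97,e)}
These 10 distinct sets form the basis B.
Close under arbitrary unions to get τ_{X×Y}; counting gives |τ_{X×Y}| = 16.


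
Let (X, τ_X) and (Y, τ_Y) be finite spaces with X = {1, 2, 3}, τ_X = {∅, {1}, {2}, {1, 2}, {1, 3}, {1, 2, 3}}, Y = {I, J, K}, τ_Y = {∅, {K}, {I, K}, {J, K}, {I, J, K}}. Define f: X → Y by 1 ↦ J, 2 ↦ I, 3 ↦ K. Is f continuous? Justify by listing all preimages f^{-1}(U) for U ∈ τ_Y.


f is NOT continuous.

Compute f^{-1}(U) for each U ∈ τ_Y:
  U = ∅: f^{-1}(U) = ∅ ∈ τ_X ✓.
  U = {K}: f^{-1}(U) = {3} ∉ τ_X ✗.
  U = {I, K}: f^{-1}(U) = {2, 3} ∉ τ_X ✗.
  U = {J, K}: f^{-1}(U) = {1, 3} ∈ τ_X ✓.
  U = {I, J, K}: f^{-1}(U) = {1, 2, 3} ∈ τ_X ✓.
Found U = {K} with f^{-1}(U) = {3} not in τ_X. Therefore f is NOT continuous.


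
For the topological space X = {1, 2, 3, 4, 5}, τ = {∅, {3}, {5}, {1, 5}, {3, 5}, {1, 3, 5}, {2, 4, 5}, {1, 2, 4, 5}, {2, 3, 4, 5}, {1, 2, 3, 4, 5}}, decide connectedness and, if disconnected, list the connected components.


(X, τ) is disconnected; components = [{3}, {1, 2, 4, 5}].

Find clopen sets (U ∈ τ with X ∖ U ∈ τ):
  U = ∅, X ∖ U = {1, 2, 3, 4, 5} — both open, so U is clopen.
  U = {3}, X ∖ U = {1, 2, 4, 5} — both open, so U is clopen.
  U = {1, 2, 4, 5}, X ∖ U = {3} — both open, so U is clopen.
  U = {1, 2, 3, 4, 5}, X ∖ U = ∅ — both open, so U is clopen.
Nontrivial clopen(s) exist: e.g. {3}. So (X, τ) is disconnected.
Compute connected components by grouping points that agree on all clopens:
  component: {3}
  component: {1, 2, 4, 5}


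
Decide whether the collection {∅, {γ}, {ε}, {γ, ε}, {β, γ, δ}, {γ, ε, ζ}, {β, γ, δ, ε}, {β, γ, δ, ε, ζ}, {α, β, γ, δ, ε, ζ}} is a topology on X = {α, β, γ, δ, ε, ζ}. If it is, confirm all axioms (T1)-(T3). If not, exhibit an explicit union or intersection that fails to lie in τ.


τ IS a topology on X.

Axiom (T1): ∅ ∈ τ? Yes; X ∈ τ? Yes.
Axiom (T2/T3): check pairwise unions and intersections of members of τ.
All pairwise intersections and unions checked — each lies in τ. Therefore τ satisfies (T1), (T2), (T3): it IS a topology on X.


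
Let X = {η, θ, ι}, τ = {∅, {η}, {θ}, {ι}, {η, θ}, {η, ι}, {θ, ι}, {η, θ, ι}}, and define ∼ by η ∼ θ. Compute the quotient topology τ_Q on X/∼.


X/∼ = {[η=θ], [ι]}; |τ_Q| = 4.

Equivalence classes: [η=θ], [ι].
Quotient map π: X → X/∼ sends η ↦ [η=θ], θ ↦ [η=θ], ι ↦ [ι].
For each subset V ⊆ X/∼, compute π^{-1}(V) ⊆ X and check whether π^{-1}(V) ∈ τ. V is open in τ_Q iff π^{-1}(V) ∈ τ.
  V = {}: π^{-1}(V) = ∅ ∈ τ ✓.
  V = {[η=θ]}: π^{-1}(V) = {η, θ} ∈ τ ✓.
  V = {[ι]}: π^{-1}(V) = {ι} ∈ τ ✓.
  V = {[η=θ], [ι]}: π^{-1}(V) = {η, θ, ι} ∈ τ ✓.
Open sets in the quotient: τ_Q = {{}, {[η=θ]}, {[ι]}, {[η=θ], [ι]}} (4 elements).


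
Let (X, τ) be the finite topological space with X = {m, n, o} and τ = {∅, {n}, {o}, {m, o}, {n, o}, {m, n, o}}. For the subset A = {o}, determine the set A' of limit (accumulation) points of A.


A' = {m}

For each x ∈ X, list the open sets U ∈ τ with x ∈ U, then check whether U ∩ (A ∖ {x}) ≠ ∅ for every such U.
  x = m: opens ∋ x are {m, o}, {m, n, o}; each meets A ∖ {m}, so x IS a limit point.
  x = n: open {n} ∋ x has {n} ∩ (A ∖ {n}) = ∅, so x is NOT a limit point.
  x = o: open {o} ∋ x has {o} ∩ (A ∖ {o}) = ∅, so x is NOT a limit point.
Collecting: A' = {m}.


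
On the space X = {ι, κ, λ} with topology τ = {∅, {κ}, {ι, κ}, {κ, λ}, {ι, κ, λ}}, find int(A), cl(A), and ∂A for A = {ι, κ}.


int(A) = {ι, κ}, cl(A) = {ι, κ, λ}, ∂A = {λ}.

Closed sets in (X, τ) are complements of opens:
  closed(X, τ) = {∅, {ι}, {λ}, {ι, λ}, {ι, κ, λ}}.
int(A) = ⋃ {U ∈ τ : U ⊆ A}. Opens contained in A: ∅, {κ}, {ι, κ}.
Taking the union of these: int(A) = {ι, κ}.
cl(A) = ⋂ {C closed : A ⊆ C}. Closed sets containing A: {ι, κ, λ}.
Intersecting these: cl(A) = {ι, κ, λ}.
∂A = cl(A) ∖ int(A) = {ι, κ, λ} ∖ {ι, κ} = {λ}.


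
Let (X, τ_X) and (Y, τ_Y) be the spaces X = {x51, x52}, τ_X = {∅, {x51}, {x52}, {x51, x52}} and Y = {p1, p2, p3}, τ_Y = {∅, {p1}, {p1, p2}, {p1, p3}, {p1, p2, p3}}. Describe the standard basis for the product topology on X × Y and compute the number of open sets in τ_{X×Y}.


Basis B = {∅ × ∅, {x51} × {p1}, {x52} × {p1}, {x51} × {p1, p2}, {x51} × {p1, p3}, {x51, x52} × {p1}, {x52} × {p1, p2}, {x52} × {p1, p3}, {x51} × {p1, p2, p3}, {x52} × {p1, p2, p3}, {x51, x52} × {p1, p2}, {x51, x52} × {p1, p3}, {x51, x52} × {p1, p2, p3}}; |τ_{X×Y}| = 25.

Enumerate products U × V with U ∈ τ_X, V ∈ τ_Y (deduplicated):
  ∅ × ∅ = {} (∅)
  {x51} × {p1} = {(x51,p1)}
  {x52} × {p1} = {(x52,p1)}
  {x51} × {p1, p2} = {(x51,p1), (x51,p2)}
  {x51} × {p1, p3} = {(x51,p1), (x51,p3)}
  {x51, x52} × {p1} = {(x51,p1), (x52,p1)}
  {x52} × {p1, p2} = {(x52,p1), (x52,p2)}
  {x52} × {p1, p3} = {(x52,p1), (x52,p3)}
  {x51} × {p1, p2, p3} = {(x51,p1), (x51,p2), (x51,p3)}
  {x52} × {p1, p2, p3} = {(x52,p1), (x52,p2), (x52,p3)}
  {x51, x52} × {p1, p2} = {(x51,p1), (x51,p2), (x52,p1), (x52,p2)}
  {x51, x52} × {p1, p3} = {(x51,p1), (x51,p3), (x52,p1), (x52,p3)}
  {x51, x52} × {p1, p2, p3} = {(x51,p1), (x51,p2), (x51,p3), (x52,p1), (x52,p2), (x52,p3)}
These 13 distinct sets form the basis B.
Close under arbitrary unions to get τ_{X×Y}; counting gives |τ_{X×Y}| = 25.


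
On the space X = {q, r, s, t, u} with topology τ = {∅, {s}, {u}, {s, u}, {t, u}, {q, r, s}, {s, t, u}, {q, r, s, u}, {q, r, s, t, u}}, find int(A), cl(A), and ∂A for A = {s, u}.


int(A) = {s, u}, cl(A) = {q, r, s, t, u}, ∂A = {q, r, t}.

Closed sets in (X, τ) are complements of opens:
  closed(X, τ) = {∅, {t}, {q, r}, {t, u}, {q, r, s}, {q, r, t}, {q, r, s, t}, {q, r, t, u}, {q, r, s, t, u}}.
int(A) = ⋃ {U ∈ τ : U ⊆ A}. Opens contained in A: ∅, {s}, {u}, {s, u}.
Taking the union of these: int(A) = {s, u}.
cl(A) = ⋂ {C closed : A ⊆ C}. Closed sets containing A: {q, r, s, t, u}.
Intersecting these: cl(A) = {q, r, s, t, u}.
∂A = cl(A) ∖ int(A) = {q, r, s, t, u} ∖ {s, u} = {q, r, t}.


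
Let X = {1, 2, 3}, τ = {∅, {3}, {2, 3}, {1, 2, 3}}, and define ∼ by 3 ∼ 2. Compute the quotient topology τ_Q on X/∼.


X/∼ = {[1], [2=3]}; |τ_Q| = 3.

Equivalence classes: [1], [2=3].
Quotient map π: X → X/∼ sends 1 ↦ [1], 2 ↦ [2=3], 3 ↦ [2=3].
For each subset V ⊆ X/∼, compute π^{-1}(V) ⊆ X and check whether π^{-1}(V) ∈ τ. V is open in τ_Q iff π^{-1}(V) ∈ τ.
  V = {}: π^{-1}(V) = ∅ ∈ τ ✓.
  V = {[1]}: π^{-1}(V) = {1} ∉ τ ✗.
  V = {[2=3]}: π^{-1}(V) = {2, 3} ∈ τ ✓.
  V = {[1], [2=3]}: π^{-1}(V) = {1, 2, 3} ∈ τ ✓.
Open sets in the quotient: τ_Q = {{}, {[2=3]}, {[1], [2=3]}} (3 elements).


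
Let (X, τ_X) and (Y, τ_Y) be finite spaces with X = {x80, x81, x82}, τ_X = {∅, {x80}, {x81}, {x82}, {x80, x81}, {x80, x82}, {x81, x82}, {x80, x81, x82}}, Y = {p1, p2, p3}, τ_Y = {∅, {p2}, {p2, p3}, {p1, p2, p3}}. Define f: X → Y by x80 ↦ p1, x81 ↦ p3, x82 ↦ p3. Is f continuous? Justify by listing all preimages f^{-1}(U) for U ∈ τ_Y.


f IS continuous.

Compute f^{-1}(U) for each U ∈ τ_Y:
  U = ∅: f^{-1}(U) = ∅ ∈ τ_X ✓.
  U = {p2}: f^{-1}(U) = ∅ ∈ τ_X ✓.
  U = {p2, p3}: f^{-1}(U) = {x81, x82} ∈ τ_X ✓.
  U = {p1, p2, p3}: f^{-1}(U) = {x80, x81, x82} ∈ τ_X ✓.
Every preimage lies in τ_X, so f IS continuous.


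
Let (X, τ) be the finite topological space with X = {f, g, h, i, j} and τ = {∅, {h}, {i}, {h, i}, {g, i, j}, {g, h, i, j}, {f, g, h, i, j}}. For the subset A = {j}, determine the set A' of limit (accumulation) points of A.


A' = {f, g}

For each x ∈ X, list the open sets U ∈ τ with x ∈ U, then check whether U ∩ (A ∖ {x}) ≠ ∅ for every such U.
  x = f: opens ∋ x are {f, g, h, i, j}; each meets A ∖ {f}, so x IS a limit point.
  x = g: opens ∋ x are {g, i, j}, {g, h, i, j}, {f, g, h, i, j}; each meets A ∖ {g}, so x IS a limit point.
  x = h: open {h} ∋ x has {h} ∩ (A ∖ {h}) = ∅, so x is NOT a limit point.
  x = i: open {i} ∋ x has {i} ∩ (A ∖ {i}) = ∅, so x is NOT a limit point.
  x = j: open {g, i, j} ∋ x has {g, i, j} ∩ (A ∖ {j}) = ∅, so x is NOT a limit point.
Collecting: A' = {f, g}.


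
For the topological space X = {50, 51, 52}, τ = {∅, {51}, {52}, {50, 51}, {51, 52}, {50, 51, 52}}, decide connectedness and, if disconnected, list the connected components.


(X, τ) is disconnected; components = [{52}, {50, 51}].

Find clopen sets (U ∈ τ with X ∖ U ∈ τ):
  U = ∅, X ∖ U = {50, 51, 52} — both open, so U is clopen.
  U = {52}, X ∖ U = {50, 51} — both open, so U is clopen.
  U = {50, 51}, X ∖ U = {52} — both open, so U is clopen.
  U = {50, 51, 52}, X ∖ U = ∅ — both open, so U is clopen.
Nontrivial clopen(s) exist: e.g. {50, 51}. So (X, τ) is disconnected.
Compute connected components by grouping points that agree on all clopens:
  component: {52}
  component: {50, 51}


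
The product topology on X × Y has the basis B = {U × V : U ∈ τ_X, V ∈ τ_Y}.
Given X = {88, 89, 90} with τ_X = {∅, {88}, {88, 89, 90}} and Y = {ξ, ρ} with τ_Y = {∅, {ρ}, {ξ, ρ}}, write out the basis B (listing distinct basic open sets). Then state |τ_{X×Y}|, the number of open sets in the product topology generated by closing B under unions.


Basis B = {∅ × ∅, {88} × {ρ}, {88} × {ξ, ρ}, {88, 89, 90} × {ρ}, {88, 89, 90} × {ξ, ρ}}; |τ_{X×Y}| = 6.

Enumerate products U × V with U ∈ τ_X, V ∈ τ_Y (deduplicated):
  ∅ × ∅ = {} (∅)
  {88} × {ρ} = {(88,ρ)}
  {88} × {ξ, ρ} = {(88,ξ), (88,ρ)}
  {88, 89, 90} × {ρ} = {(88,ρ), (89,ρ), (90,ρ)}
  {88, 89, 90} × {ξ, ρ} = {(88,ξ), (88,ρ), (89,ξ), (89,ρ), (90,ξ), (90,ρ)}
These 5 distinct sets form the basis B.
Close under arbitrary unions to get τ_{X×Y}; counting gives |τ_{X×Y}| = 6.
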